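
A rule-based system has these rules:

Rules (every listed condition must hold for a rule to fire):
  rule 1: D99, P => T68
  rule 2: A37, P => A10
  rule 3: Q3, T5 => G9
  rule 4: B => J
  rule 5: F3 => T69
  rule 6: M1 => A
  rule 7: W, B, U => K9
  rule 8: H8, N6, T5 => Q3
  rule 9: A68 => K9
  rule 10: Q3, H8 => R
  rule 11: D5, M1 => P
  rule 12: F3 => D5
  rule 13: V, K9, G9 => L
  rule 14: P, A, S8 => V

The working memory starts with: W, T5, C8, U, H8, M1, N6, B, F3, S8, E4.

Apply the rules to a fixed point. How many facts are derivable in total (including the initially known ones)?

Round 1 — rule 4, rule 5, rule 6, rule 7, rule 8, rule 12, derive J, T69, A, K9, Q3, D5.
Round 2 — rule 3, rule 10, rule 11, derive G9, R, P.
Round 3 — rule 14, derive V.
Round 4 — rule 13, derive L.
Closure: {A, B, C8, D5, E4, F3, G9, H8, J, K9, L, M1, N6, P, Q3, R, S8, T5, T69, U, V, W} — 22 facts.

22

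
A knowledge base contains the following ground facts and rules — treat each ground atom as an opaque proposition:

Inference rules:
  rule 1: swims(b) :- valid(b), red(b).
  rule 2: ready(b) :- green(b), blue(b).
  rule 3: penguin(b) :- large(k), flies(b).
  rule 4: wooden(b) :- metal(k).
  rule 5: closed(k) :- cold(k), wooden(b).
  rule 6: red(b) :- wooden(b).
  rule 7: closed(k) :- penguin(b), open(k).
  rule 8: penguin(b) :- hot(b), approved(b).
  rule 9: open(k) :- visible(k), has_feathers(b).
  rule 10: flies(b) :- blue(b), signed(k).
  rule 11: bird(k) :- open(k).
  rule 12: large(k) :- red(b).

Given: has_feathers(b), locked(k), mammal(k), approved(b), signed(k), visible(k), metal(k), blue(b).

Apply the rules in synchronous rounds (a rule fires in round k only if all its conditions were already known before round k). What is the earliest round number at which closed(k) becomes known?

5

Round 1 fires rule 4, rule 9, rule 10, giving wooden(b), open(k), flies(b).
Round 2 fires rule 6, rule 11, giving red(b), bird(k).
Round 3 fires rule 12, giving large(k).
Round 4 fires rule 3, giving penguin(b).
Round 5 fires rule 7, giving closed(k).
closed(k) first appears in round 5.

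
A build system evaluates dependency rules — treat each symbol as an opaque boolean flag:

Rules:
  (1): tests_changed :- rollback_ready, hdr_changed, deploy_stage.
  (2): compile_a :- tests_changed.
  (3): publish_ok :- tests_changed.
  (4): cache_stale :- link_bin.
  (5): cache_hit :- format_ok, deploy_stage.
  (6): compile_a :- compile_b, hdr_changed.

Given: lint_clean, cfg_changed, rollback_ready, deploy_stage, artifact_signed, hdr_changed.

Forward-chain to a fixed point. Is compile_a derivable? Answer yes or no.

yes

Round 1: (1) [tests_changed :- rollback_ready, hdr_changed, deploy_stage.]. Adds tests_changed.
Round 2: (2) [compile_a :- tests_changed.]; (3) [publish_ok :- tests_changed.]. Adds compile_a, publish_ok.
compile_a appears in round 2, so it is derivable.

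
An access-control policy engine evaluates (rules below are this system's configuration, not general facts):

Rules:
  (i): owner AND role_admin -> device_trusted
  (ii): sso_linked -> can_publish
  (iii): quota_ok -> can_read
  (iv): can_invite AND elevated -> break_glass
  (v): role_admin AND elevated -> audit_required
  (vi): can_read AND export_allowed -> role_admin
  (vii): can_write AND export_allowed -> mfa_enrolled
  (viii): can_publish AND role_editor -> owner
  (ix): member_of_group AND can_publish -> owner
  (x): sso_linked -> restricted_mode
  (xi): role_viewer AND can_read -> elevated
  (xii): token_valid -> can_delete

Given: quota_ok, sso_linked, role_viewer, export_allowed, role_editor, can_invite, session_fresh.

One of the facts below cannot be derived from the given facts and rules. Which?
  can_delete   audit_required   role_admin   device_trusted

can_delete

Round 1: (ii) [sso_linked -> can_publish]; (iii) [quota_ok -> can_read]; (x) [sso_linked -> restricted_mode]. New: can_publish, can_read, restricted_mode.
Round 2: (vi) [can_read AND export_allowed -> role_admin]; (viii) [can_publish AND role_editor -> owner]; (xi) [role_viewer AND can_read -> elevated]. New: role_admin, owner, elevated.
Round 3: (i) [owner AND role_admin -> device_trusted]; (iv) [can_invite AND elevated -> break_glass]; (v) [role_admin AND elevated -> audit_required]. New: device_trusted, break_glass, audit_required.
Derived: role_admin (round 2), audit_required (round 3), device_trusted (round 3). can_delete never appears in any round.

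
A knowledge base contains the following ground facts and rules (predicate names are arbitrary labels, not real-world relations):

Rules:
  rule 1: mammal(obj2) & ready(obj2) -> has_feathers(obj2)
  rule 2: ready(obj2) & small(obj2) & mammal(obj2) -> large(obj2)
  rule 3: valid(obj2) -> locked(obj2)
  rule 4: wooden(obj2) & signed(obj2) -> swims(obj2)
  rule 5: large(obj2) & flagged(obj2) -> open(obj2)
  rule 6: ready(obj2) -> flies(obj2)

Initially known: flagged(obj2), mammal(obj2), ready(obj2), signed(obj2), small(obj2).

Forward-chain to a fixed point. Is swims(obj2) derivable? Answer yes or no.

no

Round 1 fires rule 1, rule 2, rule 6, giving has_feathers(obj2), large(obj2), flies(obj2).
Round 2 fires rule 5, giving open(obj2).
Fixed point reached. swims(obj2) is concluded only by rule 4; rule 4 needs wooden(obj2) (never derived).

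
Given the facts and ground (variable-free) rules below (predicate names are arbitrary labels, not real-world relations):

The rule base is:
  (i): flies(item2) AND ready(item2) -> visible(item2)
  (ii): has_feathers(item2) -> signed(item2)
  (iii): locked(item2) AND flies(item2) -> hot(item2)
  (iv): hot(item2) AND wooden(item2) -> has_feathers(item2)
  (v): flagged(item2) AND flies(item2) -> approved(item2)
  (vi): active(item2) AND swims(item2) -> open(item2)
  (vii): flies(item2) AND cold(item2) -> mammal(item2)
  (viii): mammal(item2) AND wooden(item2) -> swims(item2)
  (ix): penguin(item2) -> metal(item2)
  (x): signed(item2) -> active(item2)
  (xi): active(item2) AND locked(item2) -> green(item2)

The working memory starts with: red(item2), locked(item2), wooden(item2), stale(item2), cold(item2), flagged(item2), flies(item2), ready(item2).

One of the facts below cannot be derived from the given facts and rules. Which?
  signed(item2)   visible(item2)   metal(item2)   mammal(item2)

Round 1: (i) [flies(item2) AND ready(item2) -> visible(item2)]; (iii) [locked(item2) AND flies(item2) -> hot(item2)]; (v) [flagged(item2) AND flies(item2) -> approved(item2)]; (vii) [flies(item2) AND cold(item2) -> mammal(item2)]. Adds visible(item2), hot(item2), approved(item2), mammal(item2).
Round 2: (iv) [hot(item2) AND wooden(item2) -> has_feathers(item2)]; (viii) [mammal(item2) AND wooden(item2) -> swims(item2)]. Adds has_feathers(item2), swims(item2).
Round 3: (ii) [has_feathers(item2) -> signed(item2)]. Adds signed(item2).
Round 4: (x) [signed(item2) -> active(item2)]. Adds active(item2).
Round 5: (vi) [active(item2) AND swims(item2) -> open(item2)]; (xi) [active(item2) AND locked(item2) -> green(item2)]. Adds open(item2), green(item2).
Derived: visible(item2) (round 1), signed(item2) (round 3), mammal(item2) (round 1). metal(item2) never appears in any round.

metal(item2)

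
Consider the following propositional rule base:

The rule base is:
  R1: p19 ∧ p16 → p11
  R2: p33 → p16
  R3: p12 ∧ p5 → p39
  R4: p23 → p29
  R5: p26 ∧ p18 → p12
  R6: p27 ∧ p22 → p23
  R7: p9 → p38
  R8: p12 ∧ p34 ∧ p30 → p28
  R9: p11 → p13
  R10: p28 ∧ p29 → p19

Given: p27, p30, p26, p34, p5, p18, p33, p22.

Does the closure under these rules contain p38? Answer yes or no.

no

Round 1 — R2, R5, R6, derive p16, p12, p23.
Round 2 — R3, R4, R8, derive p39, p29, p28.
Round 3 — R10, derive p19.
Round 4 — R1, derive p11.
Round 5 — R9, derive p13.
Fixed point reached. p38 is concluded only by R7; R7 needs p9 (never derived).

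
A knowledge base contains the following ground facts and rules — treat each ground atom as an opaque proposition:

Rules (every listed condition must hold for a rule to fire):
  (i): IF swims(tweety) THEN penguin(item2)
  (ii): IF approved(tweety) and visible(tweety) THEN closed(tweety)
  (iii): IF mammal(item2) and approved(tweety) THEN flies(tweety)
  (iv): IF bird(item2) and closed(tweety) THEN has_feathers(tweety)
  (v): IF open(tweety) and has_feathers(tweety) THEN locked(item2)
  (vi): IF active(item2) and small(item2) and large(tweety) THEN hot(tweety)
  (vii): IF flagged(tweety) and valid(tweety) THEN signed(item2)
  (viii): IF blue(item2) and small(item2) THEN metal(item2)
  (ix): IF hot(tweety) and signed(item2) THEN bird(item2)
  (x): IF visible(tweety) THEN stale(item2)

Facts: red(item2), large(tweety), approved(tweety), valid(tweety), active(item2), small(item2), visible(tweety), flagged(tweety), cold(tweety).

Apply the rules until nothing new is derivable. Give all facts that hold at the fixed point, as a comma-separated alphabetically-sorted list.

Round 1 fires (ii), (vi), (vii), (x), giving closed(tweety), hot(tweety), signed(item2), stale(item2).
Round 2 fires (ix), giving bird(item2).
Round 3 fires (iv), giving has_feathers(tweety).

active(item2), approved(tweety), bird(item2), closed(tweety), cold(tweety), flagged(tweety), has_feathers(tweety), hot(tweety), large(tweety), red(item2), signed(item2), small(item2), stale(item2), valid(tweety), visible(tweety)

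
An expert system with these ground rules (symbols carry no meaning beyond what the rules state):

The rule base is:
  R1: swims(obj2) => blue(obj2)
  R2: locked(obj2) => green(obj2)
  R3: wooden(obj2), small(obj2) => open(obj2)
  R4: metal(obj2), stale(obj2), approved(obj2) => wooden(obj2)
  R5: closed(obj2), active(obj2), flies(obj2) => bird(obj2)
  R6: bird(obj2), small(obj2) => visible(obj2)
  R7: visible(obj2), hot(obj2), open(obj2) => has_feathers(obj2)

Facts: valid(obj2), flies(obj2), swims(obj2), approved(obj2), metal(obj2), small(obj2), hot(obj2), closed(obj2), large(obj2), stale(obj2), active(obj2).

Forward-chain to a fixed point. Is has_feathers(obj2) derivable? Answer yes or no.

[1] R1 [swims(obj2) => blue(obj2)]; R4 [metal(obj2), stale(obj2), approved(obj2) => wooden(obj2)]; R5 [closed(obj2), active(obj2), flies(obj2) => bird(obj2)]. ⇒ new: blue(obj2), wooden(obj2), bird(obj2).
[2] R3 [wooden(obj2), small(obj2) => open(obj2)]; R6 [bird(obj2), small(obj2) => visible(obj2)]. ⇒ new: open(obj2), visible(obj2).
[3] R7 [visible(obj2), hot(obj2), open(obj2) => has_feathers(obj2)]. ⇒ new: has_feathers(obj2).
has_feathers(obj2) appears in round 3, so it is derivable.

yes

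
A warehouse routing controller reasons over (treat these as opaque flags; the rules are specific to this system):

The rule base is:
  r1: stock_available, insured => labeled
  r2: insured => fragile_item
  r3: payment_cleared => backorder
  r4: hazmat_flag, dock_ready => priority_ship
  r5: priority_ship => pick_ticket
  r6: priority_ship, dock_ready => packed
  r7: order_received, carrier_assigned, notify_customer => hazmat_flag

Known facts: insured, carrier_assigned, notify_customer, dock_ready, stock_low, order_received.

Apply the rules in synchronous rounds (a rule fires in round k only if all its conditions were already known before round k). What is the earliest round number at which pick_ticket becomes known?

3

[1] r2 [insured => fragile_item]; r7 [order_received, carrier_assigned, notify_customer => hazmat_flag]. ⇒ new: fragile_item, hazmat_flag.
[2] r4 [hazmat_flag, dock_ready => priority_ship]. ⇒ new: priority_ship.
[3] r5 [priority_ship => pick_ticket]; r6 [priority_ship, dock_ready => packed]. ⇒ new: pick_ticket, packed.
pick_ticket first appears in round 3.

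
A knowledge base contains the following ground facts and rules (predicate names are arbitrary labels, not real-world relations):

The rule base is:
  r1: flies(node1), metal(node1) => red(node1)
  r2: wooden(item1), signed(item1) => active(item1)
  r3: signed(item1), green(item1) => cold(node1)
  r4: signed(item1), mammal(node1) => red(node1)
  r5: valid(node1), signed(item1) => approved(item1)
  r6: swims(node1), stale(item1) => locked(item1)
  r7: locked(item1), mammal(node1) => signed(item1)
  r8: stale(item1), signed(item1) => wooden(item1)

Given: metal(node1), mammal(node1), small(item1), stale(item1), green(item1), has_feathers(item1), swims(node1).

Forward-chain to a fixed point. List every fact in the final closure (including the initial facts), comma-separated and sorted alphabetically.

active(item1), cold(node1), green(item1), has_feathers(item1), locked(item1), mammal(node1), metal(node1), red(node1), signed(item1), small(item1), stale(item1), swims(node1), wooden(item1)

Round 1 fires r6, giving locked(item1).
Round 2 fires r7, giving signed(item1).
Round 3 fires r3, r4, r8, giving cold(node1), red(node1), wooden(item1).
Round 4 fires r2, giving active(item1).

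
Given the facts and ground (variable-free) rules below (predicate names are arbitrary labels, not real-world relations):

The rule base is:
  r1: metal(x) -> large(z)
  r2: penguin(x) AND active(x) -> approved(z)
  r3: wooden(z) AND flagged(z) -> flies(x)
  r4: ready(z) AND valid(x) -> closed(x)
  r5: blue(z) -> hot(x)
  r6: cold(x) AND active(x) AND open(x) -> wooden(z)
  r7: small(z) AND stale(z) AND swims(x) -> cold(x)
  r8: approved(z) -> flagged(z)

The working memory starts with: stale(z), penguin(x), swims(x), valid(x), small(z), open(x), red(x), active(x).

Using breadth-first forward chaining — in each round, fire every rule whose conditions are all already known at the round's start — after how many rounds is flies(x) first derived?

Round 1: r2 [penguin(x) AND active(x) -> approved(z)]; r7 [small(z) AND stale(z) AND swims(x) -> cold(x)]. New: approved(z), cold(x).
Round 2: r6 [cold(x) AND active(x) AND open(x) -> wooden(z)]; r8 [approved(z) -> flagged(z)]. New: wooden(z), flagged(z).
Round 3: r3 [wooden(z) AND flagged(z) -> flies(x)]. New: flies(x).
flies(x) first appears in round 3.

3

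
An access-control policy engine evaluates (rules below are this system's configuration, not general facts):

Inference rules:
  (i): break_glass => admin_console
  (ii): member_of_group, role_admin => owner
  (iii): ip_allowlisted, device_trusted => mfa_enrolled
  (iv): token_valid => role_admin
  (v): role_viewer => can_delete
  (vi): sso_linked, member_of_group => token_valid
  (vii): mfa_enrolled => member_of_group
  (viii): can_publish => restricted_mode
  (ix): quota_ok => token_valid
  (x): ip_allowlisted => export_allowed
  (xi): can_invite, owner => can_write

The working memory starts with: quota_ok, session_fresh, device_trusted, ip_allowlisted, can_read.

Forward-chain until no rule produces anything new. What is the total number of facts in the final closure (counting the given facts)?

Round 1 — (iii), (ix), (x), derive mfa_enrolled, token_valid, export_allowed.
Round 2 — (iv), (vii), derive role_admin, member_of_group.
Round 3 — (ii), derive owner.
Closure: {can_read, device_trusted, export_allowed, ip_allowlisted, member_of_group, mfa_enrolled, owner, quota_ok, role_admin, session_fresh, token_valid} — 11 facts.

11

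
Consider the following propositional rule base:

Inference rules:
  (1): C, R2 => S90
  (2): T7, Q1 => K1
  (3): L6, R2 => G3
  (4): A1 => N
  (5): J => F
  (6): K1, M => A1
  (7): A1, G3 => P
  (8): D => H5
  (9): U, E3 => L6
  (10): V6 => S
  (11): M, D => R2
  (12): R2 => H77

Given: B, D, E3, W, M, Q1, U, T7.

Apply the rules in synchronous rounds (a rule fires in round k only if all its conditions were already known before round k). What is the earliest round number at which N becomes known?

Round 1 — (2), (8), (9), (11), derive K1, H5, L6, R2.
Round 2 — (3), (6), (12), derive G3, A1, H77.
Round 3 — (4), (7), derive N, P.
N first appears in round 3.

3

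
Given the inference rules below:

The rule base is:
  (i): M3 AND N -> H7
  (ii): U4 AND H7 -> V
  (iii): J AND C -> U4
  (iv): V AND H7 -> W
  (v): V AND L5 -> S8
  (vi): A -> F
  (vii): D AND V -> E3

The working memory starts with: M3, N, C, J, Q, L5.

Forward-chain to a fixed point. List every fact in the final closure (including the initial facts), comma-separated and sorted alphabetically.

C, H7, J, L5, M3, N, Q, S8, U4, V, W

[1] (i) [M3 AND N -> H7]; (iii) [J AND C -> U4]. ⇒ new: H7, U4.
[2] (ii) [U4 AND H7 -> V]. ⇒ new: V.
[3] (iv) [V AND H7 -> W]; (v) [V AND L5 -> S8]. ⇒ new: W, S8.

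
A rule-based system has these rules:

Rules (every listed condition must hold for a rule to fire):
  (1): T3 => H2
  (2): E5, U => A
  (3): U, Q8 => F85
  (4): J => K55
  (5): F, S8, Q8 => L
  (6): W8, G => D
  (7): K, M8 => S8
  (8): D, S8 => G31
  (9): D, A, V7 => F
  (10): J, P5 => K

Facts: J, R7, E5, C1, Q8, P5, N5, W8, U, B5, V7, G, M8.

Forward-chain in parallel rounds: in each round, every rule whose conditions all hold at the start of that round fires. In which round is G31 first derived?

Round 1: (2) [E5, U => A]; (3) [U, Q8 => F85]; (4) [J => K55]; (6) [W8, G => D]; (10) [J, P5 => K]. Adds A, F85, K55, D, K.
Round 2: (7) [K, M8 => S8]; (9) [D, A, V7 => F]. Adds S8, F.
Round 3: (5) [F, S8, Q8 => L]; (8) [D, S8 => G31]. Adds L, G31.
G31 first appears in round 3.

3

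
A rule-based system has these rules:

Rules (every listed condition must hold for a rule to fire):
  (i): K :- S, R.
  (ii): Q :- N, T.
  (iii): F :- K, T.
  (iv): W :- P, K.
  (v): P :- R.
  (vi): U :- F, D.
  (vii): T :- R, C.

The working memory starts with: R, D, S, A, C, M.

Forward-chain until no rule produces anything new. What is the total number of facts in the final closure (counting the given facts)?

12

Round 1: (i) [K :- S, R.]; (v) [P :- R.]; (vii) [T :- R, C.]. Adds K, P, T.
Round 2: (iii) [F :- K, T.]; (iv) [W :- P, K.]. Adds F, W.
Round 3: (vi) [U :- F, D.]. Adds U.
Closure: {A, C, D, F, K, M, P, R, S, T, U, W} — 12 facts.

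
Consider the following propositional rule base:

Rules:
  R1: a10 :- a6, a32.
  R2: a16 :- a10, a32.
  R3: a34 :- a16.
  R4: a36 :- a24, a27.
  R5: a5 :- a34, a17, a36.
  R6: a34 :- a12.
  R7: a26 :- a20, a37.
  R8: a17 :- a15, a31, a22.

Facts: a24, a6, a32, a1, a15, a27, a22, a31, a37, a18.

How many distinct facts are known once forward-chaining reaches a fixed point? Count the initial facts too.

16

Round 1: R1 [a10 :- a6, a32.]; R4 [a36 :- a24, a27.]; R8 [a17 :- a15, a31, a22.]. New: a10, a36, a17.
Round 2: R2 [a16 :- a10, a32.]. New: a16.
Round 3: R3 [a34 :- a16.]. New: a34.
Round 4: R5 [a5 :- a34, a17, a36.]. New: a5.
Closure: {a1, a10, a15, a16, a17, a18, a22, a24, a27, a31, a32, a34, a36, a37, a5, a6} — 16 facts.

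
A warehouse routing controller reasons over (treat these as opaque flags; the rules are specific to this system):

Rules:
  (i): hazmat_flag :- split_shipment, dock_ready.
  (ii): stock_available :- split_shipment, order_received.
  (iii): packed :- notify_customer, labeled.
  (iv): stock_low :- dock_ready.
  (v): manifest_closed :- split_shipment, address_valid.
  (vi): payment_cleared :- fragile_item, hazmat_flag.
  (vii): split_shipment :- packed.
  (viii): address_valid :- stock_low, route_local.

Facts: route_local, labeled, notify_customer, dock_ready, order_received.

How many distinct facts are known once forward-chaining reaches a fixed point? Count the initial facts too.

12

Round 1 fires (iii), (iv), giving packed, stock_low.
Round 2 fires (vii), (viii), giving split_shipment, address_valid.
Round 3 fires (i), (ii), (v), giving hazmat_flag, stock_available, manifest_closed.
Closure: {address_valid, dock_ready, hazmat_flag, labeled, manifest_closed, notify_customer, order_received, packed, route_local, split_shipment, stock_available, stock_low} — 12 facts.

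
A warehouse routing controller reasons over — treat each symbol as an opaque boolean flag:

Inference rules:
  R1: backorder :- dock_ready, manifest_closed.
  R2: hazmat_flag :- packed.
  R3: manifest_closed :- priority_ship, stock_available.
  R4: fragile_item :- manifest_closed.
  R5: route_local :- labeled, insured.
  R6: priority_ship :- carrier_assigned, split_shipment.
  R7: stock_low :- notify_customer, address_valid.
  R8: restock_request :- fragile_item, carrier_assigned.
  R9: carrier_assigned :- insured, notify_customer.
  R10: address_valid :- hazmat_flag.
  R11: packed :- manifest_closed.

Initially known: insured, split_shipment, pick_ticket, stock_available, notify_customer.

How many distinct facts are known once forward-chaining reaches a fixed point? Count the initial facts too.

14

[1] R9 [carrier_assigned :- insured, notify_customer.]. ⇒ new: carrier_assigned.
[2] R6 [priority_ship :- carrier_assigned, split_shipment.]. ⇒ new: priority_ship.
[3] R3 [manifest_closed :- priority_ship, stock_available.]. ⇒ new: manifest_closed.
[4] R4 [fragile_item :- manifest_closed.]; R11 [packed :- manifest_closed.]. ⇒ new: fragile_item, packed.
[5] R2 [hazmat_flag :- packed.]; R8 [restock_request :- fragile_item, carrier_assigned.]. ⇒ new: hazmat_flag, restock_request.
[6] R10 [address_valid :- hazmat_flag.]. ⇒ new: address_valid.
[7] R7 [stock_low :- notify_customer, address_valid.]. ⇒ new: stock_low.
Closure: {address_valid, carrier_assigned, fragile_item, hazmat_flag, insured, manifest_closed, notify_customer, packed, pick_ticket, priority_ship, restock_request, split_shipment, stock_available, stock_low} — 14 facts.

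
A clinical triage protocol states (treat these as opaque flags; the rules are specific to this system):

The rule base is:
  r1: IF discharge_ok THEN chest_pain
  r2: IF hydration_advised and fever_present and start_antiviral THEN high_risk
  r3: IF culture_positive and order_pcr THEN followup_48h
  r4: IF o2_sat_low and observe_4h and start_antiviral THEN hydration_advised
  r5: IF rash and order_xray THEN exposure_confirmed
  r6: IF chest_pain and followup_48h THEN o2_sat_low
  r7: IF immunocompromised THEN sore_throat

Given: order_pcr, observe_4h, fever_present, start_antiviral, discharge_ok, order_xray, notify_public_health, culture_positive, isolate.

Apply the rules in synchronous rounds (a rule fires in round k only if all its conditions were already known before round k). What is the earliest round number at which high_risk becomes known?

4

Round 1: r1 [IF discharge_ok THEN chest_pain]; r3 [IF culture_positive and order_pcr THEN followup_48h]. New: chest_pain, followup_48h.
Round 2: r6 [IF chest_pain and followup_48h THEN o2_sat_low]. New: o2_sat_low.
Round 3: r4 [IF o2_sat_low and observe_4h and start_antiviral THEN hydration_advised]. New: hydration_advised.
Round 4: r2 [IF hydration_advised and fever_present and start_antiviral THEN high_risk]. New: high_risk.
high_risk first appears in round 4.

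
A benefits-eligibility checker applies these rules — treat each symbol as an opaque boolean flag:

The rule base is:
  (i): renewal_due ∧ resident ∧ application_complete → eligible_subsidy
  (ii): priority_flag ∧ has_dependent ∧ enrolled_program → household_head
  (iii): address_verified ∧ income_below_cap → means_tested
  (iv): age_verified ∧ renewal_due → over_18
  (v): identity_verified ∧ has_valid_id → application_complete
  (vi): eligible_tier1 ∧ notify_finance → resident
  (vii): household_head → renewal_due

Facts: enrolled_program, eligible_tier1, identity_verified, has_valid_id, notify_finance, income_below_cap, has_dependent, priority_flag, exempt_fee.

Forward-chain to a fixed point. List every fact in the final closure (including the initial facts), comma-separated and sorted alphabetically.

[1] (ii) [priority_flag ∧ has_dependent ∧ enrolled_program → household_head]; (v) [identity_verified ∧ has_valid_id → application_complete]; (vi) [eligible_tier1 ∧ notify_finance → resident]. ⇒ new: household_head, application_complete, resident.
[2] (vii) [household_head → renewal_due]. ⇒ new: renewal_due.
[3] (i) [renewal_due ∧ resident ∧ application_complete → eligible_subsidy]. ⇒ new: eligible_subsidy.

application_complete, eligible_subsidy, eligible_tier1, enrolled_program, exempt_fee, has_dependent, has_valid_id, household_head, identity_verified, income_below_cap, notify_finance, priority_flag, renewal_due, resident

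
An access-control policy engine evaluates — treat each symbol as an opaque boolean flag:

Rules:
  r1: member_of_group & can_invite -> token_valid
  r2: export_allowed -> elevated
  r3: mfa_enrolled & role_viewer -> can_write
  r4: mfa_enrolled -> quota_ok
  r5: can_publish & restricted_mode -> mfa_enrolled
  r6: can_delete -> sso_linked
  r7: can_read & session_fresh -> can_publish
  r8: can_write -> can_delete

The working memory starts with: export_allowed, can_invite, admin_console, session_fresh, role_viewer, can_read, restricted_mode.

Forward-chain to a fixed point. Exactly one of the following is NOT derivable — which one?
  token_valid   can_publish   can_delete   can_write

token_valid

Round 1 — r2, r7, derive elevated, can_publish.
Round 2 — r5, derive mfa_enrolled.
Round 3 — r3, r4, derive can_write, quota_ok.
Round 4 — r8, derive can_delete.
Round 5 — r6, derive sso_linked.
Derived: can_publish (round 1), can_write (round 3), can_delete (round 4). token_valid never appears in any round.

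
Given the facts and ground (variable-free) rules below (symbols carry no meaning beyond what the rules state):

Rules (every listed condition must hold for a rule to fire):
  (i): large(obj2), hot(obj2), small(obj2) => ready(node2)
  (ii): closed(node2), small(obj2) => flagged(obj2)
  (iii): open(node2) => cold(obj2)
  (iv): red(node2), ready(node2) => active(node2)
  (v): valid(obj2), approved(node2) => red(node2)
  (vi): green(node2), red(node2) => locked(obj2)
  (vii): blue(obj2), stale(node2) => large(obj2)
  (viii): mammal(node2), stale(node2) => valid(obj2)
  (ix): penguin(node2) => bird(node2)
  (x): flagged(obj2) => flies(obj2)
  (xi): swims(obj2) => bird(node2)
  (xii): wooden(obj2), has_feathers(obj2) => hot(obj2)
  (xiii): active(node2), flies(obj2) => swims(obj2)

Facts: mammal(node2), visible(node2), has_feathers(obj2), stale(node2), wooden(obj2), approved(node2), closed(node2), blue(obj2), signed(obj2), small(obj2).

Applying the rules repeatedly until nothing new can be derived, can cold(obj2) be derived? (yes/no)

no

Round 1: (ii) [closed(node2), small(obj2) => flagged(obj2)]; (vii) [blue(obj2), stale(node2) => large(obj2)]; (viii) [mammal(node2), stale(node2) => valid(obj2)]; (xii) [wooden(obj2), has_feathers(obj2) => hot(obj2)]. New: flagged(obj2), large(obj2), valid(obj2), hot(obj2).
Round 2: (i) [large(obj2), hot(obj2), small(obj2) => ready(node2)]; (v) [valid(obj2), approved(node2) => red(node2)]; (x) [flagged(obj2) => flies(obj2)]. New: ready(node2), red(node2), flies(obj2).
Round 3: (iv) [red(node2), ready(node2) => active(node2)]. New: active(node2).
Round 4: (xiii) [active(node2), flies(obj2) => swims(obj2)]. New: swims(obj2).
Round 5: (xi) [swims(obj2) => bird(node2)]. New: bird(node2).
Fixed point reached. cold(obj2) is concluded only by (iii); (iii) needs open(node2) (never derived).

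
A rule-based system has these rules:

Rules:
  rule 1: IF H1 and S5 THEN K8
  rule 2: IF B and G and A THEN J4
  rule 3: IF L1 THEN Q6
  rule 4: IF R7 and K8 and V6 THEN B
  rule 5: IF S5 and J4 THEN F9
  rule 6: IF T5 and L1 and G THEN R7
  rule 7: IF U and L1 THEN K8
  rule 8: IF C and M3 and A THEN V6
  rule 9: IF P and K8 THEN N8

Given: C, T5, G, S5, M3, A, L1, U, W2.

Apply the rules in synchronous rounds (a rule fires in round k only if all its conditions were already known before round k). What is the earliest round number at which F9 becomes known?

4

Round 1 — rule 3, rule 6, rule 7, rule 8, derive Q6, R7, K8, V6.
Round 2 — rule 4, derive B.
Round 3 — rule 2, derive J4.
Round 4 — rule 5, derive F9.
F9 first appears in round 4.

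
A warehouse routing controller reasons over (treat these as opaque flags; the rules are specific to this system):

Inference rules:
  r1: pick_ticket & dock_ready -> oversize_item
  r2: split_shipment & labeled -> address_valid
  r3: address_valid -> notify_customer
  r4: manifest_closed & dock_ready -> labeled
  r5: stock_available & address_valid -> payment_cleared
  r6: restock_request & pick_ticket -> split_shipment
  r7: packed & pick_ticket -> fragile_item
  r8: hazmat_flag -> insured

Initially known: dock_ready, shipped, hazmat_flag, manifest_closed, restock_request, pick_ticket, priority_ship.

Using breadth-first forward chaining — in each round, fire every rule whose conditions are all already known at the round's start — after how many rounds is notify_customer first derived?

3

Round 1 fires r1, r4, r6, r8, giving oversize_item, labeled, split_shipment, insured.
Round 2 fires r2, giving address_valid.
Round 3 fires r3, giving notify_customer.
notify_customer first appears in round 3.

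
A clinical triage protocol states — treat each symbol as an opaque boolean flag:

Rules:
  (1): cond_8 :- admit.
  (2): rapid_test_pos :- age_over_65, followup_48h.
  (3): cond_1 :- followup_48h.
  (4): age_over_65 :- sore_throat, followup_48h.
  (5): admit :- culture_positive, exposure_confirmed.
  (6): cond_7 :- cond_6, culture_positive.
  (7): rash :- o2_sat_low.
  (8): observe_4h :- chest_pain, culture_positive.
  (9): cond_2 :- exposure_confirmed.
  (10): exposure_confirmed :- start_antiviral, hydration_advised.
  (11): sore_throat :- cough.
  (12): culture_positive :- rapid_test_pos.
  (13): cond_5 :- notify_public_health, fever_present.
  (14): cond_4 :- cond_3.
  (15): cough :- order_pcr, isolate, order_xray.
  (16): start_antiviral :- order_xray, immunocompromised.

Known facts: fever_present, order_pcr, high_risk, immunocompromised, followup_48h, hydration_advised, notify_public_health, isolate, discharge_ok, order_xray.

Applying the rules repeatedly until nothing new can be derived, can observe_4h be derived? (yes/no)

no

Round 1: (3) [cond_1 :- followup_48h.]; (13) [cond_5 :- notify_public_health, fever_present.]; (15) [cough :- order_pcr, isolate, order_xray.]; (16) [start_antiviral :- order_xray, immunocompromised.]. Adds cond_1, cond_5, cough, start_antiviral.
Round 2: (10) [exposure_confirmed :- start_antiviral, hydration_advised.]; (11) [sore_throat :- cough.]. Adds exposure_confirmed, sore_throat.
Round 3: (4) [age_over_65 :- sore_throat, followup_48h.]; (9) [cond_2 :- exposure_confirmed.]. Adds age_over_65, cond_2.
Round 4: (2) [rapid_test_pos :- age_over_65, followup_48h.]. Adds rapid_test_pos.
Round 5: (12) [culture_positive :- rapid_test_pos.]. Adds culture_positive.
Round 6: (5) [admit :- culture_positive, exposure_confirmed.]. Adds admit.
Round 7: (1) [cond_8 :- admit.]. Adds cond_8.
Fixed point reached. observe_4h is concluded only by (8); (8) needs chest_pain (never derived).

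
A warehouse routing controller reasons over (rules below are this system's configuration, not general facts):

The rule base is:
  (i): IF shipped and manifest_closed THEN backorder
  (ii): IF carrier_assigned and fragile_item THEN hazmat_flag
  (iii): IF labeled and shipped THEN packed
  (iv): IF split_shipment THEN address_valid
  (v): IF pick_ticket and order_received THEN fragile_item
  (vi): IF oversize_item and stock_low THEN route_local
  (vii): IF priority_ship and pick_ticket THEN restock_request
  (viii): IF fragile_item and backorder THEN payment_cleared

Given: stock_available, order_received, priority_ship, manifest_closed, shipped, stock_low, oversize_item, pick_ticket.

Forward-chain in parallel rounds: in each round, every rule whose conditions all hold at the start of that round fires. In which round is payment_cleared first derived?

2

Round 1 — (i), (v), (vi), (vii), derive backorder, fragile_item, route_local, restock_request.
Round 2 — (viii), derive payment_cleared.
payment_cleared first appears in round 2.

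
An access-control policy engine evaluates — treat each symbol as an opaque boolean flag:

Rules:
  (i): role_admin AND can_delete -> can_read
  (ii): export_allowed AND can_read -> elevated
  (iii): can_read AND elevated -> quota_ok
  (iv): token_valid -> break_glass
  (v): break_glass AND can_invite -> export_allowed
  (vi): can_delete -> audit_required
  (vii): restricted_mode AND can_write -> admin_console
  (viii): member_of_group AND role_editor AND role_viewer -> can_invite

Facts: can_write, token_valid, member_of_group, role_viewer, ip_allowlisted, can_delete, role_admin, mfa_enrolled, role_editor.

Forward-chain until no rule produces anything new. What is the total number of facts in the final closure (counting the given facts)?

16

Round 1: (i) [role_admin AND can_delete -> can_read]; (iv) [token_valid -> break_glass]; (vi) [can_delete -> audit_required]; (viii) [member_of_group AND role_editor AND role_viewer -> can_invite]. New: can_read, break_glass, audit_required, can_invite.
Round 2: (v) [break_glass AND can_invite -> export_allowed]. New: export_allowed.
Round 3: (ii) [export_allowed AND can_read -> elevated]. New: elevated.
Round 4: (iii) [can_read AND elevated -> quota_ok]. New: quota_ok.
Closure: {audit_required, break_glass, can_delete, can_invite, can_read, can_write, elevated, export_allowed, ip_allowlisted, member_of_group, mfa_enrolled, quota_ok, role_admin, role_editor, role_viewer, token_valid} — 16 facts.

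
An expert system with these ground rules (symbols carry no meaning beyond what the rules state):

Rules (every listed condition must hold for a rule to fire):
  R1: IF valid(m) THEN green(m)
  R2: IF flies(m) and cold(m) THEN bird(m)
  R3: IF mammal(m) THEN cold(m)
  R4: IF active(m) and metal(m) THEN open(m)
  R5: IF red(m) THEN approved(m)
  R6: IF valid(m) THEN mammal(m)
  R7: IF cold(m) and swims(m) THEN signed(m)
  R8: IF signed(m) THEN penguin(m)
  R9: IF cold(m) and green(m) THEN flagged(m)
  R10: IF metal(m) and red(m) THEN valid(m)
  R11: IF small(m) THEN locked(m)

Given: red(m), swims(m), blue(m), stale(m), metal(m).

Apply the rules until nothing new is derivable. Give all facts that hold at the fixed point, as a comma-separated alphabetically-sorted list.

Round 1: R5 [IF red(m) THEN approved(m)]; R10 [IF metal(m) and red(m) THEN valid(m)]. Adds approved(m), valid(m).
Round 2: R1 [IF valid(m) THEN green(m)]; R6 [IF valid(m) THEN mammal(m)]. Adds green(m), mammal(m).
Round 3: R3 [IF mammal(m) THEN cold(m)]. Adds cold(m).
Round 4: R7 [IF cold(m) and swims(m) THEN signed(m)]; R9 [IF cold(m) and green(m) THEN flagged(m)]. Adds signed(m), flagged(m).
Round 5: R8 [IF signed(m) THEN penguin(m)]. Adds penguin(m).

approved(m), blue(m), cold(m), flagged(m), green(m), mammal(m), metal(m), penguin(m), red(m), signed(m), stale(m), swims(m), valid(m)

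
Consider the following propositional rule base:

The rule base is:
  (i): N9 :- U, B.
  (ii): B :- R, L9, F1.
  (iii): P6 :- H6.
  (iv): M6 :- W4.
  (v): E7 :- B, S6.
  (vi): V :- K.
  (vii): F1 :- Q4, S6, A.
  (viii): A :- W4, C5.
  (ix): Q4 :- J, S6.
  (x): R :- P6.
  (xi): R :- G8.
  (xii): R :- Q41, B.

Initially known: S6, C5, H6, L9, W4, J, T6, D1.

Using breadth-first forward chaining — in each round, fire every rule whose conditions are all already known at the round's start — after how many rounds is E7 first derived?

Round 1 fires (iii), (iv), (viii), (ix), giving P6, M6, A, Q4.
Round 2 fires (vii), (x), giving F1, R.
Round 3 fires (ii), giving B.
Round 4 fires (v), giving E7.
E7 first appears in round 4.

4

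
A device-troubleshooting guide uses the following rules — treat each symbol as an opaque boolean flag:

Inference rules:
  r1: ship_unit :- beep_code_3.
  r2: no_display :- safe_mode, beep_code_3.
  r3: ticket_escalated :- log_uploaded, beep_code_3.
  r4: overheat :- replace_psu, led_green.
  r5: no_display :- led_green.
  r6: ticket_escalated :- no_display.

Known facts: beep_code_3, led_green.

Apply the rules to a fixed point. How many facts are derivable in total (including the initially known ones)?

Round 1 — r1, r5, derive ship_unit, no_display.
Round 2 — r6, derive ticket_escalated.
Closure: {beep_code_3, led_green, no_display, ship_unit, ticket_escalated} — 5 facts.

5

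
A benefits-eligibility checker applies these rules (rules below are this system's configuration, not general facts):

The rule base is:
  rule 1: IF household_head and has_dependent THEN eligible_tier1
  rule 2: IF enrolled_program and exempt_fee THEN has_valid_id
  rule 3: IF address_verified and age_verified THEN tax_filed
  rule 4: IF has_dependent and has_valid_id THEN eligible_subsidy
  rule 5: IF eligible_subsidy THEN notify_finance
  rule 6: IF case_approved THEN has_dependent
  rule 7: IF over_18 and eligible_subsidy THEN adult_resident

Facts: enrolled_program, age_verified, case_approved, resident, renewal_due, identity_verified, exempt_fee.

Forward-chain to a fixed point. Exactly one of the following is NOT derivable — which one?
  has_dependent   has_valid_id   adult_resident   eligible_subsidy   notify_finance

Round 1: rule 2 [IF enrolled_program and exempt_fee THEN has_valid_id]; rule 6 [IF case_approved THEN has_dependent]. New: has_valid_id, has_dependent.
Round 2: rule 4 [IF has_dependent and has_valid_id THEN eligible_subsidy]. New: eligible_subsidy.
Round 3: rule 5 [IF eligible_subsidy THEN notify_finance]. New: notify_finance.
Derived: has_dependent (round 1), has_valid_id (round 1), notify_finance (round 3), eligible_subsidy (round 2). adult_resident never appears in any round.

adult_resident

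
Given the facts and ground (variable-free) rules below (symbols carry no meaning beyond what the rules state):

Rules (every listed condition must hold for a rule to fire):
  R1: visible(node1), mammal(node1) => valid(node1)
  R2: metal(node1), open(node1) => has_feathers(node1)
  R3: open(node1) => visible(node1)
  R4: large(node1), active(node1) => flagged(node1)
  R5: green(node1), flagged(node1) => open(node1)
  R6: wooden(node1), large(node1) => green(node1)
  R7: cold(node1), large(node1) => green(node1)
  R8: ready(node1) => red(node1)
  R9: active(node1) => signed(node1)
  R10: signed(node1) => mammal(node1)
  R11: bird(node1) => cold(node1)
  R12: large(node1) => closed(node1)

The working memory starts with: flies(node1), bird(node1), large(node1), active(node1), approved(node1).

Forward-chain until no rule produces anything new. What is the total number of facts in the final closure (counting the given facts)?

14

[1] R4 [large(node1), active(node1) => flagged(node1)]; R9 [active(node1) => signed(node1)]; R11 [bird(node1) => cold(node1)]; R12 [large(node1) => closed(node1)]. ⇒ new: flagged(node1), signed(node1), cold(node1), closed(node1).
[2] R7 [cold(node1), large(node1) => green(node1)]; R10 [signed(node1) => mammal(node1)]. ⇒ new: green(node1), mammal(node1).
[3] R5 [green(node1), flagged(node1) => open(node1)]. ⇒ new: open(node1).
[4] R3 [open(node1) => visible(node1)]. ⇒ new: visible(node1).
[5] R1 [visible(node1), mammal(node1) => valid(node1)]. ⇒ new: valid(node1).
Closure: {active(node1), approved(node1), bird(node1), closed(node1), cold(node1), flagged(node1), flies(node1), green(node1), large(node1), mammal(node1), open(node1), signed(node1), valid(node1), visible(node1)} — 14 facts.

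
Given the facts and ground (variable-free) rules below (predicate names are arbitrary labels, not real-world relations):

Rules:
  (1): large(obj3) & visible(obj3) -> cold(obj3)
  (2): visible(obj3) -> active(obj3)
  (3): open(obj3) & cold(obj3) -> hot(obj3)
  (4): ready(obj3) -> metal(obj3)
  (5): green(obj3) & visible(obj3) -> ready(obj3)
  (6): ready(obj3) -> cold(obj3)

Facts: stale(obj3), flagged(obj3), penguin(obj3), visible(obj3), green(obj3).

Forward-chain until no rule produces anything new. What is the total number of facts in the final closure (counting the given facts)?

9

Round 1: (2) [visible(obj3) -> active(obj3)]; (5) [green(obj3) & visible(obj3) -> ready(obj3)]. Adds active(obj3), ready(obj3).
Round 2: (4) [ready(obj3) -> metal(obj3)]; (6) [ready(obj3) -> cold(obj3)]. Adds metal(obj3), cold(obj3).
Closure: {active(obj3), cold(obj3), flagged(obj3), green(obj3), metal(obj3), penguin(obj3), ready(obj3), stale(obj3), visible(obj3)} — 9 facts.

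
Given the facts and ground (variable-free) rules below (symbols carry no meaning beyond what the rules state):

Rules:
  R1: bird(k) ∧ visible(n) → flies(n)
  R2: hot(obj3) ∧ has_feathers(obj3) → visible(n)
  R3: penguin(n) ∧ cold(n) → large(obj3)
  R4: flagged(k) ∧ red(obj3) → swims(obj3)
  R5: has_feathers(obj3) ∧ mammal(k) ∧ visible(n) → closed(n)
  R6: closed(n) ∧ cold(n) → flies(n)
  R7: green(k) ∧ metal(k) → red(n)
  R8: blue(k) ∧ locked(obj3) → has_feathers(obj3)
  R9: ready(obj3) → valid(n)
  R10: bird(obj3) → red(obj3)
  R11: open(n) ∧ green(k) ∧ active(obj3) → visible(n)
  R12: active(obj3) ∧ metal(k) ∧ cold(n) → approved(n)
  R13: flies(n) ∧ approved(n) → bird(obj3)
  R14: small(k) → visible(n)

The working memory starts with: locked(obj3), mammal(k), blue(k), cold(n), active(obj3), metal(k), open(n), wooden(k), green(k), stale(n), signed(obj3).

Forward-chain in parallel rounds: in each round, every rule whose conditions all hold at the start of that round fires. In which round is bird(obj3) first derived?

[1] R7 [green(k) ∧ metal(k) → red(n)]; R8 [blue(k) ∧ locked(obj3) → has_feathers(obj3)]; R11 [open(n) ∧ green(k) ∧ active(obj3) → visible(n)]; R12 [active(obj3) ∧ metal(k) ∧ cold(n) → approved(n)]. ⇒ new: red(n), has_feathers(obj3), visible(n), approved(n).
[2] R5 [has_feathers(obj3) ∧ mammal(k) ∧ visible(n) → closed(n)]. ⇒ new: closed(n).
[3] R6 [closed(n) ∧ cold(n) → flies(n)]. ⇒ new: flies(n).
[4] R13 [flies(n) ∧ approved(n) → bird(obj3)]. ⇒ new: bird(obj3).
bird(obj3) first appears in round 4.

4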